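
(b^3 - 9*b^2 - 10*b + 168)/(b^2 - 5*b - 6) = (b^2 - 3*b - 28)/(b + 1)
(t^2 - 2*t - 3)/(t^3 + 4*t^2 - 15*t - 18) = 1/(t + 6)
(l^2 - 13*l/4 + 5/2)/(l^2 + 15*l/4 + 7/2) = (4*l^2 - 13*l + 10)/(4*l^2 + 15*l + 14)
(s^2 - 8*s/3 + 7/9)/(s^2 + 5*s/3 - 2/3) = (s - 7/3)/(s + 2)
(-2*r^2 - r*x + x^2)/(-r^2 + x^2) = (-2*r + x)/(-r + x)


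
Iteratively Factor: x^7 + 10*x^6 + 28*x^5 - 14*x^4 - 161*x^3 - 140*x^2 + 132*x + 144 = (x + 1)*(x^6 + 9*x^5 + 19*x^4 - 33*x^3 - 128*x^2 - 12*x + 144) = (x - 1)*(x + 1)*(x^5 + 10*x^4 + 29*x^3 - 4*x^2 - 132*x - 144) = (x - 1)*(x + 1)*(x + 2)*(x^4 + 8*x^3 + 13*x^2 - 30*x - 72) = (x - 1)*(x + 1)*(x + 2)*(x + 4)*(x^3 + 4*x^2 - 3*x - 18) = (x - 1)*(x + 1)*(x + 2)*(x + 3)*(x + 4)*(x^2 + x - 6) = (x - 1)*(x + 1)*(x + 2)*(x + 3)^2*(x + 4)*(x - 2)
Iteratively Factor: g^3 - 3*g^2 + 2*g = (g - 2)*(g^2 - g) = (g - 2)*(g - 1)*(g)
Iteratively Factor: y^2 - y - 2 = (y - 2)*(y + 1)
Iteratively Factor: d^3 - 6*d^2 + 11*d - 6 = (d - 1)*(d^2 - 5*d + 6) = (d - 3)*(d - 1)*(d - 2)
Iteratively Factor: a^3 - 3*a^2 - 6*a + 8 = (a + 2)*(a^2 - 5*a + 4) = (a - 1)*(a + 2)*(a - 4)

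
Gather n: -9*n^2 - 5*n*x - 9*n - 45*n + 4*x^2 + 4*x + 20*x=-9*n^2 + n*(-5*x - 54) + 4*x^2 + 24*x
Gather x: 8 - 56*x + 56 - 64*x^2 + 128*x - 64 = -64*x^2 + 72*x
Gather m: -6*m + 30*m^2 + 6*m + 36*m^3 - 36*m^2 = 36*m^3 - 6*m^2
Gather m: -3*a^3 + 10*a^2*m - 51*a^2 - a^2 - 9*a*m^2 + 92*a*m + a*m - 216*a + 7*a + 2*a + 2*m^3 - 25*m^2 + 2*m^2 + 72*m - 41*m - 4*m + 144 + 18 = -3*a^3 - 52*a^2 - 207*a + 2*m^3 + m^2*(-9*a - 23) + m*(10*a^2 + 93*a + 27) + 162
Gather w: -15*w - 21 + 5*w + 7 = -10*w - 14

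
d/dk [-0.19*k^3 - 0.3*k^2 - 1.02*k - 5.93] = -0.57*k^2 - 0.6*k - 1.02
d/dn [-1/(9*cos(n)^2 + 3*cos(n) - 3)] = -(6*cos(n) + 1)*sin(n)/(3*(3*cos(n)^2 + cos(n) - 1)^2)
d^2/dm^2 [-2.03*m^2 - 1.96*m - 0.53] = -4.06000000000000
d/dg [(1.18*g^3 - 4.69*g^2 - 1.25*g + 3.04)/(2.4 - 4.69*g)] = (-11.0684*g^3 + 30.4921*g^2 - 22.512*g + 11.2576)/(21.9961*g^2 - 22.512*g + 5.76)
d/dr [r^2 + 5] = 2*r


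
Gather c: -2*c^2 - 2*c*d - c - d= -2*c^2 + c*(-2*d - 1) - d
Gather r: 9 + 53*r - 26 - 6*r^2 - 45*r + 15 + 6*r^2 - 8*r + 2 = 0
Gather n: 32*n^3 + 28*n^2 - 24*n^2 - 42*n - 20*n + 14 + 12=32*n^3 + 4*n^2 - 62*n + 26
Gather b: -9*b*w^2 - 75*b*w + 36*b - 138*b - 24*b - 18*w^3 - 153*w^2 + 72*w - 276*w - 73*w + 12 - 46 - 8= b*(-9*w^2 - 75*w - 126) - 18*w^3 - 153*w^2 - 277*w - 42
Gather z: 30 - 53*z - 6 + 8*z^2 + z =8*z^2 - 52*z + 24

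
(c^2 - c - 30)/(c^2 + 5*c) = (c - 6)/c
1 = 1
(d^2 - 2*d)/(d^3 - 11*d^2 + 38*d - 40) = d/(d^2 - 9*d + 20)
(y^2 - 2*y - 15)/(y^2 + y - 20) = (y^2 - 2*y - 15)/(y^2 + y - 20)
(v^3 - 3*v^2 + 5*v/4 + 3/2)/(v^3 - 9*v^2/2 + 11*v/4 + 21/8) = 2*(v - 2)/(2*v - 7)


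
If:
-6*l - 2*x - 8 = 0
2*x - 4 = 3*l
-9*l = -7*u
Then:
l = -4/3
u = -12/7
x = 0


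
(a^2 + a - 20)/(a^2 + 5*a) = (a - 4)/a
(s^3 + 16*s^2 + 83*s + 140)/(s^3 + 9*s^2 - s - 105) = (s + 4)/(s - 3)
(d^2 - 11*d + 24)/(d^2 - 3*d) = (d - 8)/d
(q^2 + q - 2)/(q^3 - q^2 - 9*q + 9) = (q + 2)/(q^2 - 9)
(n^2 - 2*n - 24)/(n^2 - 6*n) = (n + 4)/n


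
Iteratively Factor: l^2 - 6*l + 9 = (l - 3)*(l - 3)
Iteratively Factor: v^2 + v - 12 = (v + 4)*(v - 3)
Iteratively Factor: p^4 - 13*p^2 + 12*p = (p + 4)*(p^3 - 4*p^2 + 3*p) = (p - 3)*(p + 4)*(p^2 - p) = p*(p - 3)*(p + 4)*(p - 1)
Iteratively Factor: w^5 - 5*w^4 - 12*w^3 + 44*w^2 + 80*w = (w - 5)*(w^4 - 12*w^2 - 16*w) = (w - 5)*(w + 2)*(w^3 - 2*w^2 - 8*w) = w*(w - 5)*(w + 2)*(w^2 - 2*w - 8) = w*(w - 5)*(w - 4)*(w + 2)*(w + 2)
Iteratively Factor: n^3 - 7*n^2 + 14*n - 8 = (n - 2)*(n^2 - 5*n + 4) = (n - 4)*(n - 2)*(n - 1)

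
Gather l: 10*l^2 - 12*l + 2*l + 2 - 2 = 10*l^2 - 10*l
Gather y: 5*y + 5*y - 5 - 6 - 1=10*y - 12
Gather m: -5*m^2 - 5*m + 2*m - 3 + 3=-5*m^2 - 3*m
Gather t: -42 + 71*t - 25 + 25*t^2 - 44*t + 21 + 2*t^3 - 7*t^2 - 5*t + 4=2*t^3 + 18*t^2 + 22*t - 42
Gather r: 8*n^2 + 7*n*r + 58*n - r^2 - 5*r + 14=8*n^2 + 58*n - r^2 + r*(7*n - 5) + 14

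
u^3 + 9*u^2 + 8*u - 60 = (u - 2)*(u + 5)*(u + 6)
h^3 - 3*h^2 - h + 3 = (h - 3)*(h - 1)*(h + 1)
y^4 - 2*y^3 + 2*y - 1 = (y - 1)^3*(y + 1)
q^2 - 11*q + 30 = (q - 6)*(q - 5)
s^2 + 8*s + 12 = (s + 2)*(s + 6)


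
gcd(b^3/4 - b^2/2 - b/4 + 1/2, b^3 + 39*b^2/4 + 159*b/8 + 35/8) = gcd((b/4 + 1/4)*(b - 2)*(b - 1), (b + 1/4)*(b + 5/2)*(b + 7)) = 1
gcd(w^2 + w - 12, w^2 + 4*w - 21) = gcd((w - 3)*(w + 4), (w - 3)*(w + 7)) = w - 3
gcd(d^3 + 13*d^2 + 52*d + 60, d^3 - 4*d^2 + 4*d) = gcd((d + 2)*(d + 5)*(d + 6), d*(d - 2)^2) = 1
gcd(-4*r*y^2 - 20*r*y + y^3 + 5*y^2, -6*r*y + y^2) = y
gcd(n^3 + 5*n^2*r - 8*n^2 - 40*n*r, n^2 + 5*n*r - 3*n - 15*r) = n + 5*r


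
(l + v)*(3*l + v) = 3*l^2 + 4*l*v + v^2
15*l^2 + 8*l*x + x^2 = (3*l + x)*(5*l + x)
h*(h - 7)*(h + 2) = h^3 - 5*h^2 - 14*h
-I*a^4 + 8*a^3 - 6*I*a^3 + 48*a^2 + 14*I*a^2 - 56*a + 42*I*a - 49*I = (a + 7)*(a + I)*(a + 7*I)*(-I*a + I)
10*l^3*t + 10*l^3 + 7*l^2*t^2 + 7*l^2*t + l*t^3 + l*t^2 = (2*l + t)*(5*l + t)*(l*t + l)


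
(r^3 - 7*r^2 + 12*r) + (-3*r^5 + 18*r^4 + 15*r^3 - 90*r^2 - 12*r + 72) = -3*r^5 + 18*r^4 + 16*r^3 - 97*r^2 + 72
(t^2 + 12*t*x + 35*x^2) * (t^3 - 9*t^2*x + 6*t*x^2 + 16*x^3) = t^5 + 3*t^4*x - 67*t^3*x^2 - 227*t^2*x^3 + 402*t*x^4 + 560*x^5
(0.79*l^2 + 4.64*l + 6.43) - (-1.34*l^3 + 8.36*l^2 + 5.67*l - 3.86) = 1.34*l^3 - 7.57*l^2 - 1.03*l + 10.29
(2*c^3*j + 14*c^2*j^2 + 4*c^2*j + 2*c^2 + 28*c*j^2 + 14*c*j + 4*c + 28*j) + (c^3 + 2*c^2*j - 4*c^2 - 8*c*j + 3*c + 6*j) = 2*c^3*j + c^3 + 14*c^2*j^2 + 6*c^2*j - 2*c^2 + 28*c*j^2 + 6*c*j + 7*c + 34*j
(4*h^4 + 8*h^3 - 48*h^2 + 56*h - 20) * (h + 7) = 4*h^5 + 36*h^4 + 8*h^3 - 280*h^2 + 372*h - 140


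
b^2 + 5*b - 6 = (b - 1)*(b + 6)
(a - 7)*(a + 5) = a^2 - 2*a - 35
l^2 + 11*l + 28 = (l + 4)*(l + 7)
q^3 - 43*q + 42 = (q - 6)*(q - 1)*(q + 7)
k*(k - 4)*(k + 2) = k^3 - 2*k^2 - 8*k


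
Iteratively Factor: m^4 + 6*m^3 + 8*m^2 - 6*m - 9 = (m - 1)*(m^3 + 7*m^2 + 15*m + 9) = (m - 1)*(m + 1)*(m^2 + 6*m + 9) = (m - 1)*(m + 1)*(m + 3)*(m + 3)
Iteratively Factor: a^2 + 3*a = (a + 3)*(a)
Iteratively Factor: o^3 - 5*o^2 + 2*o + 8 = (o - 4)*(o^2 - o - 2) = (o - 4)*(o + 1)*(o - 2)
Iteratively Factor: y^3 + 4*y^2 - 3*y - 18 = (y - 2)*(y^2 + 6*y + 9) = (y - 2)*(y + 3)*(y + 3)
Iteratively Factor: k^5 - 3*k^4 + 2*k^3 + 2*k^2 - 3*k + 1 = (k - 1)*(k^4 - 2*k^3 + 2*k - 1) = (k - 1)^2*(k^3 - k^2 - k + 1) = (k - 1)^3*(k^2 - 1) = (k - 1)^4*(k + 1)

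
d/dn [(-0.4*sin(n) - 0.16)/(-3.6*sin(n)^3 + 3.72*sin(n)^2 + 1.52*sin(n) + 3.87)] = (-2.88*sin(n)^3 - 0.24*sin(n)^2 + 1.1904*sin(n) - 1.3048)*cos(n)/(12.96*sin(n)^6 - 26.784*sin(n)^5 + 2.8944*sin(n)^4 - 16.5552*sin(n)^3 + 31.1032*sin(n)^2 + 11.7648*sin(n) + 14.9769)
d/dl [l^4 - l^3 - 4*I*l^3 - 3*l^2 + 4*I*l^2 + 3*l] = 4*l^3 + l^2*(-3 - 12*I) + l*(-6 + 8*I) + 3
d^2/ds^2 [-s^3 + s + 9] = -6*s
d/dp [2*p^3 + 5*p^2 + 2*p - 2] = 6*p^2 + 10*p + 2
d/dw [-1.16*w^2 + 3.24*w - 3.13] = 3.24 - 2.32*w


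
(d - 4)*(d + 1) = d^2 - 3*d - 4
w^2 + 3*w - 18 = (w - 3)*(w + 6)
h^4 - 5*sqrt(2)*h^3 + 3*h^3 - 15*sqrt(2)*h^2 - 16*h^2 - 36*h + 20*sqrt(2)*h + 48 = (h - 1)*(h + 4)*(h - 6*sqrt(2))*(h + sqrt(2))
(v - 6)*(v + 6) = v^2 - 36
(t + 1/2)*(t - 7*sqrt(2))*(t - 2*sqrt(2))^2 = t^4 - 11*sqrt(2)*t^3 + t^3/2 - 11*sqrt(2)*t^2/2 + 64*t^2 - 56*sqrt(2)*t + 32*t - 28*sqrt(2)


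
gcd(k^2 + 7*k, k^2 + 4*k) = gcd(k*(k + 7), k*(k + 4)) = k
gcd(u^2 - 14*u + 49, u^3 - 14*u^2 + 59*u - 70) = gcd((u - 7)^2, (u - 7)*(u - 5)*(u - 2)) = u - 7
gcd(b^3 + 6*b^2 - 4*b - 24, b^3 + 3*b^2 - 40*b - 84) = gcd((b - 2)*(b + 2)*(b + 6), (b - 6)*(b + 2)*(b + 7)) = b + 2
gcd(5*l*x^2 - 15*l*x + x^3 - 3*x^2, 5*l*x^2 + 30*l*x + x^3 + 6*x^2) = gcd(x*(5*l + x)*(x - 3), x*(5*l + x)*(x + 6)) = 5*l*x + x^2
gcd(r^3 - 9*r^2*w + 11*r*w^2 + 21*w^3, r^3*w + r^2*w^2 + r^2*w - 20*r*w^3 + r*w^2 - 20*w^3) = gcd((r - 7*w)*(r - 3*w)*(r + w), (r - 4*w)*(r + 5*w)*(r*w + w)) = 1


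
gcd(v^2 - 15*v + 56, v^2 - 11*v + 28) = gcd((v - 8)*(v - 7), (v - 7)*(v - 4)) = v - 7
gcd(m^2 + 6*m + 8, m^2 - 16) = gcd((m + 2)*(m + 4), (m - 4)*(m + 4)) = m + 4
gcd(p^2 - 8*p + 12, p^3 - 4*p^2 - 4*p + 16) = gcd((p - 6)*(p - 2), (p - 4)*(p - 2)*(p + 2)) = p - 2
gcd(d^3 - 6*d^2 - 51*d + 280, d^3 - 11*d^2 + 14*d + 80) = d^2 - 13*d + 40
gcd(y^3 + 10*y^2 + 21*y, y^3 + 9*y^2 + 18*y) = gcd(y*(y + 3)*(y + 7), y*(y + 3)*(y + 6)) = y^2 + 3*y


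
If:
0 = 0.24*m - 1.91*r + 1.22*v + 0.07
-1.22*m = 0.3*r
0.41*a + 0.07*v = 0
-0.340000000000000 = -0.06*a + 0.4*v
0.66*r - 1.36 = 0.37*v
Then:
No Solution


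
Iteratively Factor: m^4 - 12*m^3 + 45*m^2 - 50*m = (m - 5)*(m^3 - 7*m^2 + 10*m) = (m - 5)^2*(m^2 - 2*m) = (m - 5)^2*(m - 2)*(m)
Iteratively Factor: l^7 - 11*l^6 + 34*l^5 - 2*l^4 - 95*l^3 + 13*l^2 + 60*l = (l)*(l^6 - 11*l^5 + 34*l^4 - 2*l^3 - 95*l^2 + 13*l + 60) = l*(l - 3)*(l^5 - 8*l^4 + 10*l^3 + 28*l^2 - 11*l - 20) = l*(l - 3)*(l + 1)*(l^4 - 9*l^3 + 19*l^2 + 9*l - 20) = l*(l - 3)*(l - 1)*(l + 1)*(l^3 - 8*l^2 + 11*l + 20) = l*(l - 4)*(l - 3)*(l - 1)*(l + 1)*(l^2 - 4*l - 5) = l*(l - 4)*(l - 3)*(l - 1)*(l + 1)^2*(l - 5)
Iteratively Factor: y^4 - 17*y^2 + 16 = (y - 1)*(y^3 + y^2 - 16*y - 16) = (y - 1)*(y + 1)*(y^2 - 16) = (y - 4)*(y - 1)*(y + 1)*(y + 4)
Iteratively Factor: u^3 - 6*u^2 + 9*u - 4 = (u - 1)*(u^2 - 5*u + 4) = (u - 1)^2*(u - 4)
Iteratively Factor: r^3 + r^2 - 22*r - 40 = (r + 4)*(r^2 - 3*r - 10) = (r - 5)*(r + 4)*(r + 2)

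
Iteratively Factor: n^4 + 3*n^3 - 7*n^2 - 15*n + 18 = (n - 1)*(n^3 + 4*n^2 - 3*n - 18) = (n - 2)*(n - 1)*(n^2 + 6*n + 9) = (n - 2)*(n - 1)*(n + 3)*(n + 3)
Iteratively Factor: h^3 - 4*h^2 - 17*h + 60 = (h - 5)*(h^2 + h - 12) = (h - 5)*(h + 4)*(h - 3)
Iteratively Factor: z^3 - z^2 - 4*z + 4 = (z - 2)*(z^2 + z - 2) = (z - 2)*(z - 1)*(z + 2)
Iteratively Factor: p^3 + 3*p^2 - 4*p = (p + 4)*(p^2 - p) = (p - 1)*(p + 4)*(p)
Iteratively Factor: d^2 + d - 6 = (d - 2)*(d + 3)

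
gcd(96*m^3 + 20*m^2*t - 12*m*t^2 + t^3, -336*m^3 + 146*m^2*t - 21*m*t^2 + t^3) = 48*m^2 - 14*m*t + t^2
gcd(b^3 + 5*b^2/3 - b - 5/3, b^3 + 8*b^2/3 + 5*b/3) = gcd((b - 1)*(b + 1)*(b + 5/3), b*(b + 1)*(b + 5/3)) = b^2 + 8*b/3 + 5/3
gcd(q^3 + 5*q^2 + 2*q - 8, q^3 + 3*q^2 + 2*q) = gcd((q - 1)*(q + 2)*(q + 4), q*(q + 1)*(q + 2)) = q + 2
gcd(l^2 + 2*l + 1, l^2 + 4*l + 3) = l + 1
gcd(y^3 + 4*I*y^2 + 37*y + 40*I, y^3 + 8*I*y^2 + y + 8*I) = y^2 + 9*I*y - 8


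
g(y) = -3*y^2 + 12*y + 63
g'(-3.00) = 30.00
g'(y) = 12 - 6*y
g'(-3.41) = 32.46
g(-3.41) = -12.80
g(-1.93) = 28.67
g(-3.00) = 0.00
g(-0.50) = 56.25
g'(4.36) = -14.16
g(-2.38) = 17.45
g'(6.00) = -24.00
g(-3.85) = -27.67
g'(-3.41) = 32.46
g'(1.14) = 5.16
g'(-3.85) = 35.10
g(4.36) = 58.29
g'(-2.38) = 26.28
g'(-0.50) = 15.00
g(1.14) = 72.78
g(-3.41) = -12.80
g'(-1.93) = 23.58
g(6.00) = 27.00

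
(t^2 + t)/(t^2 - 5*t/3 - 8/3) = 3*t/(3*t - 8)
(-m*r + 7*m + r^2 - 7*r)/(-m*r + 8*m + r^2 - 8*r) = (r - 7)/(r - 8)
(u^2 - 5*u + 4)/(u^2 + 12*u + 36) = (u^2 - 5*u + 4)/(u^2 + 12*u + 36)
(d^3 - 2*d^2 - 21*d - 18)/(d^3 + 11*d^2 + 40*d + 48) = (d^2 - 5*d - 6)/(d^2 + 8*d + 16)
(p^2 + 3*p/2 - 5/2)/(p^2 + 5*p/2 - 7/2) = (2*p + 5)/(2*p + 7)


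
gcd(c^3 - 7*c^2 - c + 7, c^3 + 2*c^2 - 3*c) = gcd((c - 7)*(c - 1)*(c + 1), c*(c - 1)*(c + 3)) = c - 1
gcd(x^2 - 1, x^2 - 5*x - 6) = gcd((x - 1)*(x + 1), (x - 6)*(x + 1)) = x + 1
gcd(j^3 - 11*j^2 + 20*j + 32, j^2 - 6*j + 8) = j - 4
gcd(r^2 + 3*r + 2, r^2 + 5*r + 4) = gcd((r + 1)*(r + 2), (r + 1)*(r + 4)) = r + 1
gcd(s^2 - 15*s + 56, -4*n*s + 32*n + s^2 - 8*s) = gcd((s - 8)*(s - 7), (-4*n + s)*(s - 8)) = s - 8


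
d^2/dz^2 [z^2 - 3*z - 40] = 2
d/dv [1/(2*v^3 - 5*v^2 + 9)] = 2*v*(5 - 3*v)/(2*v^3 - 5*v^2 + 9)^2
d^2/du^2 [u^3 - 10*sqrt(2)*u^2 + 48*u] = 6*u - 20*sqrt(2)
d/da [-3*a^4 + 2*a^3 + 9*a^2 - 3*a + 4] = -12*a^3 + 6*a^2 + 18*a - 3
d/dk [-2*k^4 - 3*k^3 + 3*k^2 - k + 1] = -8*k^3 - 9*k^2 + 6*k - 1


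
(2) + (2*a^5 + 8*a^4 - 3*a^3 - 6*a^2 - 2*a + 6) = 2*a^5 + 8*a^4 - 3*a^3 - 6*a^2 - 2*a + 8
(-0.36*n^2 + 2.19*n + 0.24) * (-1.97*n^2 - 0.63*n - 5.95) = 0.7092*n^4 - 4.0875*n^3 + 0.2895*n^2 - 13.1817*n - 1.428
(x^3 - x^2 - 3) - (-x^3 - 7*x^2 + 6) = 2*x^3 + 6*x^2 - 9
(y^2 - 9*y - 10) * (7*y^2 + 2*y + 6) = 7*y^4 - 61*y^3 - 82*y^2 - 74*y - 60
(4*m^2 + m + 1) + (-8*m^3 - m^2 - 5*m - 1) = -8*m^3 + 3*m^2 - 4*m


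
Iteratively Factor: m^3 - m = (m - 1)*(m^2 + m) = (m - 1)*(m + 1)*(m)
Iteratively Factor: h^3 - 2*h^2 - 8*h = (h - 4)*(h^2 + 2*h) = (h - 4)*(h + 2)*(h)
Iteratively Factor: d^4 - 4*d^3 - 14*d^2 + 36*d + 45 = (d - 5)*(d^3 + d^2 - 9*d - 9) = (d - 5)*(d + 3)*(d^2 - 2*d - 3) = (d - 5)*(d + 1)*(d + 3)*(d - 3)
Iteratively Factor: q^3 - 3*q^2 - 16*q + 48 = (q - 4)*(q^2 + q - 12) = (q - 4)*(q + 4)*(q - 3)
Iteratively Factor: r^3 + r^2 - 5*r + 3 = (r + 3)*(r^2 - 2*r + 1) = (r - 1)*(r + 3)*(r - 1)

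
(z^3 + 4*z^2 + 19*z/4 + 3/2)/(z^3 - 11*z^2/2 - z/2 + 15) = (z^2 + 5*z/2 + 1)/(z^2 - 7*z + 10)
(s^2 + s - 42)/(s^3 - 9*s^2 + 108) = (s + 7)/(s^2 - 3*s - 18)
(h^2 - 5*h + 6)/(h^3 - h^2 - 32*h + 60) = (h - 3)/(h^2 + h - 30)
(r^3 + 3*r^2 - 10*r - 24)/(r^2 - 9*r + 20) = (r^3 + 3*r^2 - 10*r - 24)/(r^2 - 9*r + 20)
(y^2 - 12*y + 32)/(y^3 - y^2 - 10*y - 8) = (y - 8)/(y^2 + 3*y + 2)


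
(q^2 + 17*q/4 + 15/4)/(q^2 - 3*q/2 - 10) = (4*q^2 + 17*q + 15)/(2*(2*q^2 - 3*q - 20))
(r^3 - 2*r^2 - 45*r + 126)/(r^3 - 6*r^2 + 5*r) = (r^3 - 2*r^2 - 45*r + 126)/(r*(r^2 - 6*r + 5))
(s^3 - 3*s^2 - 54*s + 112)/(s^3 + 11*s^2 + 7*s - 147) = (s^2 - 10*s + 16)/(s^2 + 4*s - 21)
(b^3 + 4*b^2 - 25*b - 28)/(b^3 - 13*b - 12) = (b + 7)/(b + 3)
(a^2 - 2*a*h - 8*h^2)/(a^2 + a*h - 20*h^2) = (a + 2*h)/(a + 5*h)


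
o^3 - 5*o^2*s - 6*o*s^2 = o*(o - 6*s)*(o + s)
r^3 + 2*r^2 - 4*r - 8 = (r - 2)*(r + 2)^2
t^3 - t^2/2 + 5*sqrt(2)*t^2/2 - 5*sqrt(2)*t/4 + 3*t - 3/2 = (t - 1/2)*(t + sqrt(2))*(t + 3*sqrt(2)/2)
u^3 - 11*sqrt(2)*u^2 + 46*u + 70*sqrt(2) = (u - 7*sqrt(2))*(u - 5*sqrt(2))*(u + sqrt(2))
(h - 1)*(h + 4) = h^2 + 3*h - 4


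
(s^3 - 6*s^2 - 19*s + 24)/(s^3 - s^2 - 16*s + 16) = (s^2 - 5*s - 24)/(s^2 - 16)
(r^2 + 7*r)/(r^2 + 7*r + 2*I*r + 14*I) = r/(r + 2*I)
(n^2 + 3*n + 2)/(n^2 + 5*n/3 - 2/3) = 3*(n + 1)/(3*n - 1)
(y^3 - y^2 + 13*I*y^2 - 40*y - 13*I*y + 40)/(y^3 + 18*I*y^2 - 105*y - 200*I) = (y - 1)/(y + 5*I)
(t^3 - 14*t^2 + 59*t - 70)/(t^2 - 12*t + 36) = (t^3 - 14*t^2 + 59*t - 70)/(t^2 - 12*t + 36)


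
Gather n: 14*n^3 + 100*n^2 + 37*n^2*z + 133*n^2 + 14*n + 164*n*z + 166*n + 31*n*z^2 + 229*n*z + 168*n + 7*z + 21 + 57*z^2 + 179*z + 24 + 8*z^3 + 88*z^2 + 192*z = 14*n^3 + n^2*(37*z + 233) + n*(31*z^2 + 393*z + 348) + 8*z^3 + 145*z^2 + 378*z + 45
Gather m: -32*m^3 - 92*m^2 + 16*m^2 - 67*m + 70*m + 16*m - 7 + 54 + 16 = -32*m^3 - 76*m^2 + 19*m + 63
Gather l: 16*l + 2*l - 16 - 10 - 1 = 18*l - 27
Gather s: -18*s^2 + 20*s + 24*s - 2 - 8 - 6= -18*s^2 + 44*s - 16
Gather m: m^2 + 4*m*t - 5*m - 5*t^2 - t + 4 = m^2 + m*(4*t - 5) - 5*t^2 - t + 4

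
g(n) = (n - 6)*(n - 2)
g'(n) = 2*n - 8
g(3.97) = -4.00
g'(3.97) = -0.06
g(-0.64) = 17.53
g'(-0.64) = -9.28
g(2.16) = -0.61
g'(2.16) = -3.68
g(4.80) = -3.36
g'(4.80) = 1.60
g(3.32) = -3.54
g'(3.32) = -1.36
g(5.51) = -1.72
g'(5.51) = 3.02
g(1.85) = 0.62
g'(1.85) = -4.30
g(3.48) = -3.73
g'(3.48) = -1.04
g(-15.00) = 357.00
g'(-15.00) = -38.00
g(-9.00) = 165.00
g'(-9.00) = -26.00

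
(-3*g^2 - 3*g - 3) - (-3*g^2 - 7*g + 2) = 4*g - 5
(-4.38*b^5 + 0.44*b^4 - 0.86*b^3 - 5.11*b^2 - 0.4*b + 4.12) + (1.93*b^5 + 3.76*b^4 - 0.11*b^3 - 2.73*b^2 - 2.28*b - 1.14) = -2.45*b^5 + 4.2*b^4 - 0.97*b^3 - 7.84*b^2 - 2.68*b + 2.98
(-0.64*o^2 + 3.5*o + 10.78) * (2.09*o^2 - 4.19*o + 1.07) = -1.3376*o^4 + 9.9966*o^3 + 7.1804*o^2 - 41.4232*o + 11.5346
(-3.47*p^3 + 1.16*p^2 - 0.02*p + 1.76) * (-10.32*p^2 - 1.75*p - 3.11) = 35.8104*p^5 - 5.8987*p^4 + 8.9681*p^3 - 21.7358*p^2 - 3.0178*p - 5.4736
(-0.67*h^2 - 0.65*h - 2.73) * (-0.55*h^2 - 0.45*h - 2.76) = 0.3685*h^4 + 0.659*h^3 + 3.6432*h^2 + 3.0225*h + 7.5348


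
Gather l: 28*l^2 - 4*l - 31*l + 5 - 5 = 28*l^2 - 35*l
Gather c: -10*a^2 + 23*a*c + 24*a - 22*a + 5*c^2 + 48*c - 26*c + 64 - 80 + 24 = -10*a^2 + 2*a + 5*c^2 + c*(23*a + 22) + 8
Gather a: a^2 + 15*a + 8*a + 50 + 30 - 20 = a^2 + 23*a + 60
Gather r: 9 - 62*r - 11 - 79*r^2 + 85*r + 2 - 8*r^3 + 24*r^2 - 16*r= -8*r^3 - 55*r^2 + 7*r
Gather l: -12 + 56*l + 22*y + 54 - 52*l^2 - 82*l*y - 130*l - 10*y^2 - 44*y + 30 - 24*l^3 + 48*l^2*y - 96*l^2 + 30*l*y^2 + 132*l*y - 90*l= -24*l^3 + l^2*(48*y - 148) + l*(30*y^2 + 50*y - 164) - 10*y^2 - 22*y + 72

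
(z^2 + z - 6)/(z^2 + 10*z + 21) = (z - 2)/(z + 7)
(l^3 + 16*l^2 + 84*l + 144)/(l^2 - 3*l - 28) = (l^2 + 12*l + 36)/(l - 7)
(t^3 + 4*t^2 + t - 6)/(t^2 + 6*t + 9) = (t^2 + t - 2)/(t + 3)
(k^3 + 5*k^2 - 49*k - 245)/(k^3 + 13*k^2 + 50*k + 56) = (k^2 - 2*k - 35)/(k^2 + 6*k + 8)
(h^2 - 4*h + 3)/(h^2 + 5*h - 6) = (h - 3)/(h + 6)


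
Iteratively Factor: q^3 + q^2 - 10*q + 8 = (q - 1)*(q^2 + 2*q - 8) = (q - 2)*(q - 1)*(q + 4)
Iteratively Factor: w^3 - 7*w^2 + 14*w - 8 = (w - 2)*(w^2 - 5*w + 4) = (w - 2)*(w - 1)*(w - 4)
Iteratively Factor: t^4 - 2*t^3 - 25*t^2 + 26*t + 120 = (t - 3)*(t^3 + t^2 - 22*t - 40) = (t - 3)*(t + 2)*(t^2 - t - 20) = (t - 5)*(t - 3)*(t + 2)*(t + 4)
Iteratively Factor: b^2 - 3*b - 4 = (b + 1)*(b - 4)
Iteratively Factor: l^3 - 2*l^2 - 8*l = (l - 4)*(l^2 + 2*l) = l*(l - 4)*(l + 2)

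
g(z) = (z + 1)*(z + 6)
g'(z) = 2*z + 7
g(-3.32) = -6.22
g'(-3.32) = 0.36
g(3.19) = 38.51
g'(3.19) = 13.38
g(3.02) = 36.26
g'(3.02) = 13.04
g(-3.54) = -6.25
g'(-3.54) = -0.08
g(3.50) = 42.75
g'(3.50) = 14.00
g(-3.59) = -6.24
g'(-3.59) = -0.18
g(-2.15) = -4.43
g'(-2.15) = 2.70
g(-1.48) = -2.17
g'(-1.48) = 4.04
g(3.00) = 36.00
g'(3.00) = 13.00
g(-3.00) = -6.00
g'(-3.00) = 1.00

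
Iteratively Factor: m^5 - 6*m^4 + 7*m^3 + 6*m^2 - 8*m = (m + 1)*(m^4 - 7*m^3 + 14*m^2 - 8*m) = m*(m + 1)*(m^3 - 7*m^2 + 14*m - 8) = m*(m - 2)*(m + 1)*(m^2 - 5*m + 4) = m*(m - 2)*(m - 1)*(m + 1)*(m - 4)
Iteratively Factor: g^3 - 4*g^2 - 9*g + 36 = (g - 4)*(g^2 - 9) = (g - 4)*(g + 3)*(g - 3)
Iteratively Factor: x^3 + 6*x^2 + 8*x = (x + 2)*(x^2 + 4*x) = x*(x + 2)*(x + 4)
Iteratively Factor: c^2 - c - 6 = (c + 2)*(c - 3)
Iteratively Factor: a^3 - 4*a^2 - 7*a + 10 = (a - 1)*(a^2 - 3*a - 10) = (a - 5)*(a - 1)*(a + 2)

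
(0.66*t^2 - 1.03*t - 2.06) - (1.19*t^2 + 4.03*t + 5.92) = -0.53*t^2 - 5.06*t - 7.98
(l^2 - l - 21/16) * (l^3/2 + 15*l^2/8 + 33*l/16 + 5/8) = l^5/2 + 11*l^4/8 - 15*l^3/32 - 499*l^2/128 - 853*l/256 - 105/128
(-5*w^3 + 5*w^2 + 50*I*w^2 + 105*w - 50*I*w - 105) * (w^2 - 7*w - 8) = -5*w^5 + 40*w^4 + 50*I*w^4 + 110*w^3 - 400*I*w^3 - 880*w^2 - 50*I*w^2 - 105*w + 400*I*w + 840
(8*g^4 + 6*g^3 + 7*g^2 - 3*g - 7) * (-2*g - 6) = -16*g^5 - 60*g^4 - 50*g^3 - 36*g^2 + 32*g + 42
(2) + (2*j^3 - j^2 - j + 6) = 2*j^3 - j^2 - j + 8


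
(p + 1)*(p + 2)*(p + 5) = p^3 + 8*p^2 + 17*p + 10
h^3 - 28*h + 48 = (h - 4)*(h - 2)*(h + 6)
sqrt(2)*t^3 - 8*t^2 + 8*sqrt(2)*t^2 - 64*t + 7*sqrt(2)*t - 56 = (t + 7)*(t - 4*sqrt(2))*(sqrt(2)*t + sqrt(2))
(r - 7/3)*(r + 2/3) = r^2 - 5*r/3 - 14/9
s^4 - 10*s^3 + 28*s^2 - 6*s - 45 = (s - 5)*(s - 3)^2*(s + 1)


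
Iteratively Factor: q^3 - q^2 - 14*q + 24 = (q + 4)*(q^2 - 5*q + 6) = (q - 3)*(q + 4)*(q - 2)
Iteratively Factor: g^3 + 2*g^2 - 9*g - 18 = (g + 3)*(g^2 - g - 6) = (g - 3)*(g + 3)*(g + 2)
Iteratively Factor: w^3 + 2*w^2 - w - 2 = (w + 1)*(w^2 + w - 2) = (w + 1)*(w + 2)*(w - 1)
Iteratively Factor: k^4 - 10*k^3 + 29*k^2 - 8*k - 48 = (k - 4)*(k^3 - 6*k^2 + 5*k + 12) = (k - 4)*(k + 1)*(k^2 - 7*k + 12) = (k - 4)^2*(k + 1)*(k - 3)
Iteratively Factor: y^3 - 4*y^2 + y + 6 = (y - 3)*(y^2 - y - 2) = (y - 3)*(y + 1)*(y - 2)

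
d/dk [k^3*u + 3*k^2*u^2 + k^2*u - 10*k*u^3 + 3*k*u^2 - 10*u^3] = u*(3*k^2 + 6*k*u + 2*k - 10*u^2 + 3*u)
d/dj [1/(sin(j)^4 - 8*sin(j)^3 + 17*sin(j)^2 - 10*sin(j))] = 2*(-2*sin(j)^3 + 12*sin(j)^2 - 17*sin(j) + 5)*cos(j)/((sin(j)^3 - 8*sin(j)^2 + 17*sin(j) - 10)^2*sin(j)^2)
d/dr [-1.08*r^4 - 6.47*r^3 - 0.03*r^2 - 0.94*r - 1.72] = -4.32*r^3 - 19.41*r^2 - 0.06*r - 0.94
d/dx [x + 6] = 1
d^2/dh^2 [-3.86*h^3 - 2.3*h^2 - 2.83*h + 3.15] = -23.16*h - 4.6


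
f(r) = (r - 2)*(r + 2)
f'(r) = 2*r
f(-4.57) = 16.88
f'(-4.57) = -9.14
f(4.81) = 19.14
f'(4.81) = 9.62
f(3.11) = 5.67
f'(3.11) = 6.22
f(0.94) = -3.12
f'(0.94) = 1.88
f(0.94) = -3.12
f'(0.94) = 1.88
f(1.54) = -1.63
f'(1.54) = 3.08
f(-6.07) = 32.84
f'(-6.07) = -12.14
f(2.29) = 1.24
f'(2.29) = 4.58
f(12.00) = 140.00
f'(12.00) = 24.00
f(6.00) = 32.00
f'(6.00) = 12.00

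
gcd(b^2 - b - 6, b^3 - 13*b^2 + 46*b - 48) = b - 3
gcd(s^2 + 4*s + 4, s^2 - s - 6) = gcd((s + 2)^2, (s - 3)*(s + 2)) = s + 2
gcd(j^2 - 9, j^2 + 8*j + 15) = j + 3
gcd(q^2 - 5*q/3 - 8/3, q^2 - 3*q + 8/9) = q - 8/3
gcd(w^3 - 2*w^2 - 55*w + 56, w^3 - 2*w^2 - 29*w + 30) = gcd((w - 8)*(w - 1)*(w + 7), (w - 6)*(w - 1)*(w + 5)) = w - 1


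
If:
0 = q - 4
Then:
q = 4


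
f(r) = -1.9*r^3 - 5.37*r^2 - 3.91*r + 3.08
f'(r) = -5.7*r^2 - 10.74*r - 3.91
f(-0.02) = 3.16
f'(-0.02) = -3.70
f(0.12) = 2.53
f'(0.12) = -5.28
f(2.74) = -87.03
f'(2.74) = -76.13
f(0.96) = -7.30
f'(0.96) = -19.47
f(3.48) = -155.63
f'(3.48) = -110.31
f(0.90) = -6.17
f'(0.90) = -18.19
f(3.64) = -173.94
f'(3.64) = -118.53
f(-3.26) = 24.58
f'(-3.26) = -29.47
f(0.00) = 3.08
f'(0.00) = -3.91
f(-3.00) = 17.78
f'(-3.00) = -22.99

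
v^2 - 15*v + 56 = (v - 8)*(v - 7)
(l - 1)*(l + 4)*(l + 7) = l^3 + 10*l^2 + 17*l - 28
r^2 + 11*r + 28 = (r + 4)*(r + 7)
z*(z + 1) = z^2 + z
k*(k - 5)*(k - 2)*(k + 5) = k^4 - 2*k^3 - 25*k^2 + 50*k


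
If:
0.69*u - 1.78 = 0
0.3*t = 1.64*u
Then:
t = 14.10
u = 2.58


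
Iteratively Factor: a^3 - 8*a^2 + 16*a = (a - 4)*(a^2 - 4*a) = a*(a - 4)*(a - 4)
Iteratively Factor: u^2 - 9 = (u + 3)*(u - 3)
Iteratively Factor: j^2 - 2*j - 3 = (j + 1)*(j - 3)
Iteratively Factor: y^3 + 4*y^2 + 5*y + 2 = (y + 1)*(y^2 + 3*y + 2) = (y + 1)*(y + 2)*(y + 1)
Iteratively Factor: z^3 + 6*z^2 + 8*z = (z)*(z^2 + 6*z + 8) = z*(z + 2)*(z + 4)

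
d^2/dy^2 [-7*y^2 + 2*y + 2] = -14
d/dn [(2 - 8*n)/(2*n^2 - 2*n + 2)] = (-4*n^2 + 4*n + (2*n - 1)*(4*n - 1) - 4)/(n^2 - n + 1)^2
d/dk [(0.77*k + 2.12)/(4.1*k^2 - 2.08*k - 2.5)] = (-3.157*k^2 - 17.384*k + 2.4846)/(16.81*k^4 - 17.056*k^3 - 16.1736*k^2 + 10.4*k + 6.25)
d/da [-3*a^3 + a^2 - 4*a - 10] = -9*a^2 + 2*a - 4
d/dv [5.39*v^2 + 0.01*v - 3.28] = 10.78*v + 0.01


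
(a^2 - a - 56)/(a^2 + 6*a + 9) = (a^2 - a - 56)/(a^2 + 6*a + 9)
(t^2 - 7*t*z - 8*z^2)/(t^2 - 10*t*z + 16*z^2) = (-t - z)/(-t + 2*z)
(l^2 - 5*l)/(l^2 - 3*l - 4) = l*(5 - l)/(-l^2 + 3*l + 4)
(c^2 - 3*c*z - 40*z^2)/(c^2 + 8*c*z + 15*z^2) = (c - 8*z)/(c + 3*z)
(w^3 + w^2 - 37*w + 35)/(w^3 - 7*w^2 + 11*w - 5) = (w + 7)/(w - 1)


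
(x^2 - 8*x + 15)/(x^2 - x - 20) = (x - 3)/(x + 4)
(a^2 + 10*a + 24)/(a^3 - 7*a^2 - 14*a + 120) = (a + 6)/(a^2 - 11*a + 30)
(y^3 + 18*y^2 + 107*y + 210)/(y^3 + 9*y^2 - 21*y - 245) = (y^2 + 11*y + 30)/(y^2 + 2*y - 35)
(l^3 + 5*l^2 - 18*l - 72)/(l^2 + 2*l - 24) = l + 3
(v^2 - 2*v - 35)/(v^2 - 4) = (v^2 - 2*v - 35)/(v^2 - 4)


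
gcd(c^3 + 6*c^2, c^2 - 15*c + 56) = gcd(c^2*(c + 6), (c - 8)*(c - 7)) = 1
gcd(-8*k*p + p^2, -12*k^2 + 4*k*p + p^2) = 1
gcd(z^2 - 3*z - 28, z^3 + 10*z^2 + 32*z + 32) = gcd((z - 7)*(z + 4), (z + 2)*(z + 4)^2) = z + 4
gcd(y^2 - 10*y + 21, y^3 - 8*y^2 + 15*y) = y - 3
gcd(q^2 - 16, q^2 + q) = 1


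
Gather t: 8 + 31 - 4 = 35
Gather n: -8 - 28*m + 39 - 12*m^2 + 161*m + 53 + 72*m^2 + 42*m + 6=60*m^2 + 175*m + 90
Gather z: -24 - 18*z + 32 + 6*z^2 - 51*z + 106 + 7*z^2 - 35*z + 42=13*z^2 - 104*z + 156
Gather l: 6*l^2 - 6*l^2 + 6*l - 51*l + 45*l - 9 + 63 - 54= 0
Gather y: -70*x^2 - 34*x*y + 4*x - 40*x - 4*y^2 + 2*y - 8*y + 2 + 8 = -70*x^2 - 36*x - 4*y^2 + y*(-34*x - 6) + 10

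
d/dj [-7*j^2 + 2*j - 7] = 2 - 14*j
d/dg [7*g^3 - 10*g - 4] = 21*g^2 - 10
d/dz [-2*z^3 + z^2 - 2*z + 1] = -6*z^2 + 2*z - 2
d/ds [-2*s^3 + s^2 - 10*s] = -6*s^2 + 2*s - 10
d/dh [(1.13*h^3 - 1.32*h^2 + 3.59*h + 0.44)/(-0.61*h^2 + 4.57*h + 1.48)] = (-0.6893*h^4 + 10.3282*h^3 + 1.1747*h^2 - 3.3704*h + 3.3024)/(0.3721*h^4 - 5.5754*h^3 + 19.0793*h^2 + 13.5272*h + 2.1904)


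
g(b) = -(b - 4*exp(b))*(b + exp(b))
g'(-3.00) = 5.72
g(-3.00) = -9.44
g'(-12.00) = 24.00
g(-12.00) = -144.00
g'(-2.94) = 5.59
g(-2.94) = -9.10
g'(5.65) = 652233.42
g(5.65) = 328073.37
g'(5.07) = 205580.16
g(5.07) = 103741.20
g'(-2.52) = 4.72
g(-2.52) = -6.93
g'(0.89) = 59.47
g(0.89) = 29.43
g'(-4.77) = 9.44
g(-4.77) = -22.87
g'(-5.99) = 11.94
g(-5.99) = -35.93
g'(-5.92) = 11.80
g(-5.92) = -35.09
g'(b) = -(1 - 4*exp(b))*(b + exp(b)) - (b - 4*exp(b))*(exp(b) + 1) = 3*b*exp(b) - 2*b + 8*exp(2*b) + 3*exp(b)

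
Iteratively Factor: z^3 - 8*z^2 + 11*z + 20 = (z + 1)*(z^2 - 9*z + 20) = (z - 4)*(z + 1)*(z - 5)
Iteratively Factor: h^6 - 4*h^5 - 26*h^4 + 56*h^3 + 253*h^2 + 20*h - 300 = (h - 5)*(h^5 + h^4 - 21*h^3 - 49*h^2 + 8*h + 60) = (h - 5)^2*(h^4 + 6*h^3 + 9*h^2 - 4*h - 12) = (h - 5)^2*(h + 2)*(h^3 + 4*h^2 + h - 6) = (h - 5)^2*(h + 2)*(h + 3)*(h^2 + h - 2) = (h - 5)^2*(h - 1)*(h + 2)*(h + 3)*(h + 2)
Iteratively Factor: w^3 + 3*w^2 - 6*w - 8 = (w + 4)*(w^2 - w - 2) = (w - 2)*(w + 4)*(w + 1)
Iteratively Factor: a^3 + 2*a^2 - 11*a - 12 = (a + 4)*(a^2 - 2*a - 3) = (a + 1)*(a + 4)*(a - 3)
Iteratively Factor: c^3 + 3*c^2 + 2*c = (c + 2)*(c^2 + c) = c*(c + 2)*(c + 1)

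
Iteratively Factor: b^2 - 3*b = (b)*(b - 3)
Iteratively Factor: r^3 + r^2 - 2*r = (r + 2)*(r^2 - r) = r*(r + 2)*(r - 1)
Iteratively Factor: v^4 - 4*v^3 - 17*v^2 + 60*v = (v - 3)*(v^3 - v^2 - 20*v) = v*(v - 3)*(v^2 - v - 20) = v*(v - 5)*(v - 3)*(v + 4)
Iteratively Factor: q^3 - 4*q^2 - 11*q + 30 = (q - 2)*(q^2 - 2*q - 15) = (q - 2)*(q + 3)*(q - 5)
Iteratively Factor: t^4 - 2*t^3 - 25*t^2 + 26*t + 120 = (t - 3)*(t^3 + t^2 - 22*t - 40) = (t - 5)*(t - 3)*(t^2 + 6*t + 8) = (t - 5)*(t - 3)*(t + 2)*(t + 4)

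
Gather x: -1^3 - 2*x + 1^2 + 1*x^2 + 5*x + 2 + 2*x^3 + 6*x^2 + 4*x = 2*x^3 + 7*x^2 + 7*x + 2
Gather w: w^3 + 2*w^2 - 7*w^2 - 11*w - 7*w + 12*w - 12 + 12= w^3 - 5*w^2 - 6*w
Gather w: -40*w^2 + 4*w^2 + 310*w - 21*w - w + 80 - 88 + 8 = -36*w^2 + 288*w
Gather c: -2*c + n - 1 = -2*c + n - 1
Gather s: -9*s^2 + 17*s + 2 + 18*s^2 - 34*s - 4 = 9*s^2 - 17*s - 2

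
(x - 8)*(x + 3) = x^2 - 5*x - 24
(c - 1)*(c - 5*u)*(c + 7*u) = c^3 + 2*c^2*u - c^2 - 35*c*u^2 - 2*c*u + 35*u^2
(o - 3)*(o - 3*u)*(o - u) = o^3 - 4*o^2*u - 3*o^2 + 3*o*u^2 + 12*o*u - 9*u^2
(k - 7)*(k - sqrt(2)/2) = k^2 - 7*k - sqrt(2)*k/2 + 7*sqrt(2)/2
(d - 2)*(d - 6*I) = d^2 - 2*d - 6*I*d + 12*I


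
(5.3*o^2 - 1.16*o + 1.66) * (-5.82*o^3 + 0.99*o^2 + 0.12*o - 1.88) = -30.846*o^5 + 11.9982*o^4 - 10.1736*o^3 - 8.4598*o^2 + 2.38*o - 3.1208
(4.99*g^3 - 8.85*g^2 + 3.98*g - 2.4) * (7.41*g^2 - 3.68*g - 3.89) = 36.9759*g^5 - 83.9417*g^4 + 42.6487*g^3 + 1.9961*g^2 - 6.6502*g + 9.336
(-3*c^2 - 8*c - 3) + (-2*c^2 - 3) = -5*c^2 - 8*c - 6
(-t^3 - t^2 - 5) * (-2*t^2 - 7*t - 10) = 2*t^5 + 9*t^4 + 17*t^3 + 20*t^2 + 35*t + 50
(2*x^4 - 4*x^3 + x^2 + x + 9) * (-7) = -14*x^4 + 28*x^3 - 7*x^2 - 7*x - 63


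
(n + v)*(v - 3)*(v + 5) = n*v^2 + 2*n*v - 15*n + v^3 + 2*v^2 - 15*v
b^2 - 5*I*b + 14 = (b - 7*I)*(b + 2*I)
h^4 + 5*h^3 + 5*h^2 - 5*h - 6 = (h - 1)*(h + 1)*(h + 2)*(h + 3)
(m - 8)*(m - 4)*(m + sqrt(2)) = m^3 - 12*m^2 + sqrt(2)*m^2 - 12*sqrt(2)*m + 32*m + 32*sqrt(2)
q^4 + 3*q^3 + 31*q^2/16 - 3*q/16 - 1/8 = (q - 1/4)*(q + 1/4)*(q + 1)*(q + 2)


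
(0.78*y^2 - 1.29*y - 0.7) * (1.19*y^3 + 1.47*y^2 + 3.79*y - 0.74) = 0.9282*y^5 - 0.3885*y^4 + 0.2269*y^3 - 6.4953*y^2 - 1.6984*y + 0.518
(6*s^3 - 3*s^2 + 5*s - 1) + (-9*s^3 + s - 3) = -3*s^3 - 3*s^2 + 6*s - 4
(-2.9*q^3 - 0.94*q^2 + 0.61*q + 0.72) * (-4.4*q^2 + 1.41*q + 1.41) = 12.76*q^5 + 0.0470000000000006*q^4 - 8.0984*q^3 - 3.6333*q^2 + 1.8753*q + 1.0152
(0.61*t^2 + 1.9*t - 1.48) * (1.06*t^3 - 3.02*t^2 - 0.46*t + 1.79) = 0.6466*t^5 + 0.1718*t^4 - 7.5874*t^3 + 4.6875*t^2 + 4.0818*t - 2.6492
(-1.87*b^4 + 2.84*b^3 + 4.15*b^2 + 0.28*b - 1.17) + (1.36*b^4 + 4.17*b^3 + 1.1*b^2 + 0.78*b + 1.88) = -0.51*b^4 + 7.01*b^3 + 5.25*b^2 + 1.06*b + 0.71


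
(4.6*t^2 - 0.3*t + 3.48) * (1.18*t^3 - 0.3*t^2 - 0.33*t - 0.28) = 5.428*t^5 - 1.734*t^4 + 2.6784*t^3 - 2.233*t^2 - 1.0644*t - 0.9744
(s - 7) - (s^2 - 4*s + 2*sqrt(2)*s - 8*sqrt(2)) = -s^2 - 2*sqrt(2)*s + 5*s - 7 + 8*sqrt(2)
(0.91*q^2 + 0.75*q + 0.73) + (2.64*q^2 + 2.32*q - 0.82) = 3.55*q^2 + 3.07*q - 0.09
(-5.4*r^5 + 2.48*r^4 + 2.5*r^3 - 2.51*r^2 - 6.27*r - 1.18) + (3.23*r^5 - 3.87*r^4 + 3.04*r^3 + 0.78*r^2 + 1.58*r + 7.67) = -2.17*r^5 - 1.39*r^4 + 5.54*r^3 - 1.73*r^2 - 4.69*r + 6.49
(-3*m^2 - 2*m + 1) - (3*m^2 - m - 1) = -6*m^2 - m + 2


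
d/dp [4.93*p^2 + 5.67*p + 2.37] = 9.86*p + 5.67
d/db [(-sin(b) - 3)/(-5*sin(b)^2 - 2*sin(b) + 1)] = (-30*sin(b) + 5*cos(b)^2 - 12)*cos(b)/(5*sin(b)^2 + 2*sin(b) - 1)^2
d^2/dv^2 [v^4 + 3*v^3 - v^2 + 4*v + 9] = 12*v^2 + 18*v - 2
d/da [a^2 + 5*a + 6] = 2*a + 5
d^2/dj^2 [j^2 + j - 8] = 2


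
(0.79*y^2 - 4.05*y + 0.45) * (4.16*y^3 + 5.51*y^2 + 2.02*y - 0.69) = 3.2864*y^5 - 12.4951*y^4 - 18.8477*y^3 - 6.2466*y^2 + 3.7035*y - 0.3105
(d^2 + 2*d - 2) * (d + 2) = d^3 + 4*d^2 + 2*d - 4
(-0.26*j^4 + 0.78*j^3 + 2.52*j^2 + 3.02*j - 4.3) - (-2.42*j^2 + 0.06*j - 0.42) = -0.26*j^4 + 0.78*j^3 + 4.94*j^2 + 2.96*j - 3.88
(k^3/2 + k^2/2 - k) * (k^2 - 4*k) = k^5/2 - 3*k^4/2 - 3*k^3 + 4*k^2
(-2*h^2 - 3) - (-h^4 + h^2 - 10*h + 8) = h^4 - 3*h^2 + 10*h - 11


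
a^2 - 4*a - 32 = (a - 8)*(a + 4)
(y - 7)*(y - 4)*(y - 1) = y^3 - 12*y^2 + 39*y - 28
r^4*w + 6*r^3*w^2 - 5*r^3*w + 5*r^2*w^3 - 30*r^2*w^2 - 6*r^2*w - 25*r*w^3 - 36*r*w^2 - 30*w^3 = (r - 6)*(r + w)*(r + 5*w)*(r*w + w)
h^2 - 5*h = h*(h - 5)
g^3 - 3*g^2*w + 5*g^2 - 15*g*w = g*(g + 5)*(g - 3*w)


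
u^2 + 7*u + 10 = (u + 2)*(u + 5)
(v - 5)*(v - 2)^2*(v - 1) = v^4 - 10*v^3 + 33*v^2 - 44*v + 20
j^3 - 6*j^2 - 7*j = j*(j - 7)*(j + 1)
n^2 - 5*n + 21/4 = (n - 7/2)*(n - 3/2)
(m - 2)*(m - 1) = m^2 - 3*m + 2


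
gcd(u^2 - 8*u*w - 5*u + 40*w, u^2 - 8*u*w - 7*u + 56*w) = u - 8*w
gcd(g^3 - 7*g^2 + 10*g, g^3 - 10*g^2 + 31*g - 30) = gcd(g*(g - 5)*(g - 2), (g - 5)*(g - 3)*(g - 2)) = g^2 - 7*g + 10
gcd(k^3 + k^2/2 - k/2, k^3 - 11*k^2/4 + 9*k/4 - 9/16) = k - 1/2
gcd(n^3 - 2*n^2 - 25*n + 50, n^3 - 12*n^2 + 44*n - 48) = n - 2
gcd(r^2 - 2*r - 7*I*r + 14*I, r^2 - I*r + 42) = r - 7*I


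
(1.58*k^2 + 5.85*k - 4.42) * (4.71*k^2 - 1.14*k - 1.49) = 7.4418*k^4 + 25.7523*k^3 - 29.8414*k^2 - 3.6777*k + 6.5858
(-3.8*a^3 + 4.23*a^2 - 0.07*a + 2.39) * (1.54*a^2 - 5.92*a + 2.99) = -5.852*a^5 + 29.0102*a^4 - 36.5114*a^3 + 16.7427*a^2 - 14.3581*a + 7.1461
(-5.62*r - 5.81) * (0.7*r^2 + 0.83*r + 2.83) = -3.934*r^3 - 8.7316*r^2 - 20.7269*r - 16.4423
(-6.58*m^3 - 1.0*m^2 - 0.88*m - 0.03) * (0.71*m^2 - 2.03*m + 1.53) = -4.6718*m^5 + 12.6474*m^4 - 8.6622*m^3 + 0.2351*m^2 - 1.2855*m - 0.0459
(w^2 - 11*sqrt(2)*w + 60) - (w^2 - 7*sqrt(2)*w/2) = -15*sqrt(2)*w/2 + 60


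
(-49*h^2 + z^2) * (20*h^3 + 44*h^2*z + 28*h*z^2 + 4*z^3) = -980*h^5 - 2156*h^4*z - 1352*h^3*z^2 - 152*h^2*z^3 + 28*h*z^4 + 4*z^5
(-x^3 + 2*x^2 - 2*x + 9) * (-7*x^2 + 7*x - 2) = 7*x^5 - 21*x^4 + 30*x^3 - 81*x^2 + 67*x - 18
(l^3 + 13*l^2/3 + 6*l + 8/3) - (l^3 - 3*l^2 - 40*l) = 22*l^2/3 + 46*l + 8/3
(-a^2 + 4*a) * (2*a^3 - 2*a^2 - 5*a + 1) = -2*a^5 + 10*a^4 - 3*a^3 - 21*a^2 + 4*a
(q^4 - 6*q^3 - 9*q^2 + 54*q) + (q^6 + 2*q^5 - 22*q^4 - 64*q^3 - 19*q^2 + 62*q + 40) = q^6 + 2*q^5 - 21*q^4 - 70*q^3 - 28*q^2 + 116*q + 40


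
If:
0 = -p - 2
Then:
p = -2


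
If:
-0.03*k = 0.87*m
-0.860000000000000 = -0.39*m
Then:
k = -63.95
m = 2.21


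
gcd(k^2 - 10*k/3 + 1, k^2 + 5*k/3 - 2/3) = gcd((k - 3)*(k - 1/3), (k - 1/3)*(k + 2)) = k - 1/3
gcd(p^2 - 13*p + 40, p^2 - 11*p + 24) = p - 8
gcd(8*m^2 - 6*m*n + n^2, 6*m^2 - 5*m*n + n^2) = 2*m - n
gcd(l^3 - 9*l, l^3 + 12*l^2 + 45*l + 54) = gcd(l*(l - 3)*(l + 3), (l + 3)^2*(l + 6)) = l + 3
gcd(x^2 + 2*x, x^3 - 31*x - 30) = 1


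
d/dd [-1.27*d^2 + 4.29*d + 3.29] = 4.29 - 2.54*d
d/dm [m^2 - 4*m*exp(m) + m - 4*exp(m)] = -4*m*exp(m) + 2*m - 8*exp(m) + 1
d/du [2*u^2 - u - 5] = 4*u - 1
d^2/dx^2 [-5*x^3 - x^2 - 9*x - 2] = -30*x - 2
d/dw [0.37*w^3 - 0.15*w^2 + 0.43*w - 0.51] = 1.11*w^2 - 0.3*w + 0.43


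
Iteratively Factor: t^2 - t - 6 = (t + 2)*(t - 3)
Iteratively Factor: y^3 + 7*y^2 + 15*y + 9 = (y + 1)*(y^2 + 6*y + 9) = (y + 1)*(y + 3)*(y + 3)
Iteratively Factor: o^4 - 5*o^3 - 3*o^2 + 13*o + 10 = (o - 2)*(o^3 - 3*o^2 - 9*o - 5) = (o - 2)*(o + 1)*(o^2 - 4*o - 5) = (o - 5)*(o - 2)*(o + 1)*(o + 1)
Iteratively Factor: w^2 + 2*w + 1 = (w + 1)*(w + 1)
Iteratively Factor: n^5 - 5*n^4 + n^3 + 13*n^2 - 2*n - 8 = (n - 2)*(n^4 - 3*n^3 - 5*n^2 + 3*n + 4) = (n - 2)*(n - 1)*(n^3 - 2*n^2 - 7*n - 4) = (n - 4)*(n - 2)*(n - 1)*(n^2 + 2*n + 1) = (n - 4)*(n - 2)*(n - 1)*(n + 1)*(n + 1)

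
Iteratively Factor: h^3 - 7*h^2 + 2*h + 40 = (h - 4)*(h^2 - 3*h - 10) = (h - 4)*(h + 2)*(h - 5)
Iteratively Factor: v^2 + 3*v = (v + 3)*(v)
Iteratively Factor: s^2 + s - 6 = (s - 2)*(s + 3)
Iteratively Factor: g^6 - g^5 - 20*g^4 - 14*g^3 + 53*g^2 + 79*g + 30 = (g + 1)*(g^5 - 2*g^4 - 18*g^3 + 4*g^2 + 49*g + 30) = (g + 1)^2*(g^4 - 3*g^3 - 15*g^2 + 19*g + 30) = (g + 1)^2*(g + 3)*(g^3 - 6*g^2 + 3*g + 10) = (g + 1)^3*(g + 3)*(g^2 - 7*g + 10) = (g - 2)*(g + 1)^3*(g + 3)*(g - 5)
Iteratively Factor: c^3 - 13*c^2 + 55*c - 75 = (c - 5)*(c^2 - 8*c + 15) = (c - 5)*(c - 3)*(c - 5)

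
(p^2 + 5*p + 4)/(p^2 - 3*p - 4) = (p + 4)/(p - 4)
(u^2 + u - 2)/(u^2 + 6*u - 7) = (u + 2)/(u + 7)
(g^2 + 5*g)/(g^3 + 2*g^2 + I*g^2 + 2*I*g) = (g + 5)/(g^2 + g*(2 + I) + 2*I)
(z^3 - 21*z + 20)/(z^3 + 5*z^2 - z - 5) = (z - 4)/(z + 1)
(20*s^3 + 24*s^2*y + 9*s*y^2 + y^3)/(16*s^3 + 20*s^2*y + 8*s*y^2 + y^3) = (5*s + y)/(4*s + y)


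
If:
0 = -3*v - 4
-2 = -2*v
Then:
No Solution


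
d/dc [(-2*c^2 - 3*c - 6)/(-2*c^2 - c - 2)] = 4*c*(-c - 4)/(4*c^4 + 4*c^3 + 9*c^2 + 4*c + 4)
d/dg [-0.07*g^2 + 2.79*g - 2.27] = 2.79 - 0.14*g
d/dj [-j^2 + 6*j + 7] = 6 - 2*j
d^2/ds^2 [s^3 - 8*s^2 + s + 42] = 6*s - 16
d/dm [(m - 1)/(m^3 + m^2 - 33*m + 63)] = 2*(-m^2 - 2*m - 5)/(m^5 + 5*m^4 - 50*m^3 - 90*m^2 + 945*m - 1323)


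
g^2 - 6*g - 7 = (g - 7)*(g + 1)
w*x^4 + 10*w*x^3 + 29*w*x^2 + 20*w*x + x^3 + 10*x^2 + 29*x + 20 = (x + 1)*(x + 4)*(x + 5)*(w*x + 1)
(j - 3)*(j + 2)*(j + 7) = j^3 + 6*j^2 - 13*j - 42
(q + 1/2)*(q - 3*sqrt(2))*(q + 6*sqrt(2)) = q^3 + q^2/2 + 3*sqrt(2)*q^2 - 36*q + 3*sqrt(2)*q/2 - 18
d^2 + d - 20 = (d - 4)*(d + 5)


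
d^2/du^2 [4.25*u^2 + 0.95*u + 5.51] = 8.50000000000000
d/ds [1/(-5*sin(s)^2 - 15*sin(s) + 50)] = (2*sin(s) + 3)*cos(s)/(5*(sin(s)^2 + 3*sin(s) - 10)^2)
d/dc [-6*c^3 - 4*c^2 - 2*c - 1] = -18*c^2 - 8*c - 2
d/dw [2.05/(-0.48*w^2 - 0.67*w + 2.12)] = (1.968*w + 1.3735)/(0.48*w^2 + 0.67*w - 2.12)^2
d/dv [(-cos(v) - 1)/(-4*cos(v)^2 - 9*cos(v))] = (4*sin(v) + 9*sin(v)/cos(v)^2 + 8*tan(v))/(4*cos(v) + 9)^2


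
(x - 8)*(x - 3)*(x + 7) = x^3 - 4*x^2 - 53*x + 168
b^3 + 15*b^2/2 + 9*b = b*(b + 3/2)*(b + 6)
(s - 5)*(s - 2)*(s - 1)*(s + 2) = s^4 - 6*s^3 + s^2 + 24*s - 20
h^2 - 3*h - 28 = (h - 7)*(h + 4)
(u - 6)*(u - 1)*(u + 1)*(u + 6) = u^4 - 37*u^2 + 36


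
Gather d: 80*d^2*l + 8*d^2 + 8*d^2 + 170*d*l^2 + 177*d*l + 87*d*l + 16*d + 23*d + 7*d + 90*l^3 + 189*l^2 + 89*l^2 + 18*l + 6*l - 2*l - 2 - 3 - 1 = d^2*(80*l + 16) + d*(170*l^2 + 264*l + 46) + 90*l^3 + 278*l^2 + 22*l - 6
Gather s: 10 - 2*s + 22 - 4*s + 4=36 - 6*s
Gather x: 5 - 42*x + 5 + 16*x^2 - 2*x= 16*x^2 - 44*x + 10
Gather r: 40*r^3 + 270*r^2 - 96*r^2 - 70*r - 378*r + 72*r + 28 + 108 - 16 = 40*r^3 + 174*r^2 - 376*r + 120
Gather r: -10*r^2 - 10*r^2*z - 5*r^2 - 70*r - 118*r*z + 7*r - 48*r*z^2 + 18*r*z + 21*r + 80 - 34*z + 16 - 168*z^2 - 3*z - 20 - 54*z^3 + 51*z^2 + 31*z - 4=r^2*(-10*z - 15) + r*(-48*z^2 - 100*z - 42) - 54*z^3 - 117*z^2 - 6*z + 72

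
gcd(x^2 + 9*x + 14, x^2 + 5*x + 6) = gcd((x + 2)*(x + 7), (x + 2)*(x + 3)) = x + 2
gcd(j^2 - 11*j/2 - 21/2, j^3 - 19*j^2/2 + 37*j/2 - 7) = j - 7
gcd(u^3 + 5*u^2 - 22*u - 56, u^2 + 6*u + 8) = u + 2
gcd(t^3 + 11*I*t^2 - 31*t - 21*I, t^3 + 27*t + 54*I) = t + 3*I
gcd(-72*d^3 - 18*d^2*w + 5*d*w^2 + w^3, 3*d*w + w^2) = 3*d + w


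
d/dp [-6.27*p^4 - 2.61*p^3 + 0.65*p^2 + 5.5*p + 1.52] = -25.08*p^3 - 7.83*p^2 + 1.3*p + 5.5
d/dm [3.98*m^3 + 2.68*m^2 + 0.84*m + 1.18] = 11.94*m^2 + 5.36*m + 0.84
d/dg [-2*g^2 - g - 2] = -4*g - 1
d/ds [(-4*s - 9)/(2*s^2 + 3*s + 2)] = (8*s^2 + 36*s + 19)/(4*s^4 + 12*s^3 + 17*s^2 + 12*s + 4)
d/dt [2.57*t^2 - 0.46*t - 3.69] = 5.14*t - 0.46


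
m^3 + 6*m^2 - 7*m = m*(m - 1)*(m + 7)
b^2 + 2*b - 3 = (b - 1)*(b + 3)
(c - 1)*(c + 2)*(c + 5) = c^3 + 6*c^2 + 3*c - 10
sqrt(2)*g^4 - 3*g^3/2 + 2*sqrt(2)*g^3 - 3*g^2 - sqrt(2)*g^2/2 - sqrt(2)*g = g*(g + 2)*(g - sqrt(2))*(sqrt(2)*g + 1/2)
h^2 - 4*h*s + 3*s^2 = (h - 3*s)*(h - s)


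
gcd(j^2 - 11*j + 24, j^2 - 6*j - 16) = j - 8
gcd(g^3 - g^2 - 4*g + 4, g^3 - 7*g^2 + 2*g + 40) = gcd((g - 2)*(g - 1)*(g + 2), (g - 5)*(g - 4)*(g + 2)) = g + 2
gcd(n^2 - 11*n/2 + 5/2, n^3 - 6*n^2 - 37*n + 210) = n - 5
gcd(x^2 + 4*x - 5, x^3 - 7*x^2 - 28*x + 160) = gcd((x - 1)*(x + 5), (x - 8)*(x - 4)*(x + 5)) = x + 5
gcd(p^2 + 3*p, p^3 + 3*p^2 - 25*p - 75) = p + 3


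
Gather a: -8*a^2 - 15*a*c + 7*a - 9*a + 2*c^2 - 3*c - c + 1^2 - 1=-8*a^2 + a*(-15*c - 2) + 2*c^2 - 4*c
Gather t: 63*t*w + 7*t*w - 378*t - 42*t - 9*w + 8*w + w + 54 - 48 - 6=t*(70*w - 420)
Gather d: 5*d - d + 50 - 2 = 4*d + 48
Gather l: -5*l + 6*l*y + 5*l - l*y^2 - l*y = l*(-y^2 + 5*y)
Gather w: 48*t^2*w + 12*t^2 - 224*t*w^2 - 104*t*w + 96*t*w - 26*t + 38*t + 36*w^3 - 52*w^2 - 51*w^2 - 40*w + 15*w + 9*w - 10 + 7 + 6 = 12*t^2 + 12*t + 36*w^3 + w^2*(-224*t - 103) + w*(48*t^2 - 8*t - 16) + 3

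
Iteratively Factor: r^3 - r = (r + 1)*(r^2 - r) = r*(r + 1)*(r - 1)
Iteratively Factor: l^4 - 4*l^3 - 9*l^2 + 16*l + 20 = (l - 2)*(l^3 - 2*l^2 - 13*l - 10) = (l - 2)*(l + 1)*(l^2 - 3*l - 10) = (l - 5)*(l - 2)*(l + 1)*(l + 2)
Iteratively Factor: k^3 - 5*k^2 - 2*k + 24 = (k + 2)*(k^2 - 7*k + 12) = (k - 4)*(k + 2)*(k - 3)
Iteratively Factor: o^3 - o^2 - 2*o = (o)*(o^2 - o - 2) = o*(o - 2)*(o + 1)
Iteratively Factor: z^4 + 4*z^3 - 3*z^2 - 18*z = (z)*(z^3 + 4*z^2 - 3*z - 18) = z*(z + 3)*(z^2 + z - 6) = z*(z + 3)^2*(z - 2)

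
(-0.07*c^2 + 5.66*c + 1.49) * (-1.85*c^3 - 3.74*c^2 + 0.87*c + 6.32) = 0.1295*c^5 - 10.2092*c^4 - 23.9858*c^3 - 1.0908*c^2 + 37.0675*c + 9.4168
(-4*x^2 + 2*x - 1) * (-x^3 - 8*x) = 4*x^5 - 2*x^4 + 33*x^3 - 16*x^2 + 8*x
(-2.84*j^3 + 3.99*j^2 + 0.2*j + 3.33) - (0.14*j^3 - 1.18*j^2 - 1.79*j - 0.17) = -2.98*j^3 + 5.17*j^2 + 1.99*j + 3.5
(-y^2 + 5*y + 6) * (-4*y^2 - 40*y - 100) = 4*y^4 + 20*y^3 - 124*y^2 - 740*y - 600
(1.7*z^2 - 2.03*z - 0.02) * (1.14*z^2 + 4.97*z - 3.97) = 1.938*z^4 + 6.1348*z^3 - 16.8609*z^2 + 7.9597*z + 0.0794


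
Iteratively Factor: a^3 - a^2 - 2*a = (a)*(a^2 - a - 2) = a*(a - 2)*(a + 1)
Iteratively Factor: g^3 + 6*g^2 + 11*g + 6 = (g + 1)*(g^2 + 5*g + 6) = (g + 1)*(g + 2)*(g + 3)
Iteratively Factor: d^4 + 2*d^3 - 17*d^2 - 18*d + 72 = (d - 3)*(d^3 + 5*d^2 - 2*d - 24) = (d - 3)*(d + 4)*(d^2 + d - 6) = (d - 3)*(d + 3)*(d + 4)*(d - 2)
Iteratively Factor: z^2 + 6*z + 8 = (z + 4)*(z + 2)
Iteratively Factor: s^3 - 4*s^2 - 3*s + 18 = (s - 3)*(s^2 - s - 6) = (s - 3)^2*(s + 2)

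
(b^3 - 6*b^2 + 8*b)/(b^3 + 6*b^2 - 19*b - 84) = b*(b - 2)/(b^2 + 10*b + 21)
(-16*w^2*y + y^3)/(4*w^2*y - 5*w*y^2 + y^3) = (4*w + y)/(-w + y)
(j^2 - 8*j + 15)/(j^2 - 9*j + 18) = (j - 5)/(j - 6)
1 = 1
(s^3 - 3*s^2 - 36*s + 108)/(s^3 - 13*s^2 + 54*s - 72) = (s + 6)/(s - 4)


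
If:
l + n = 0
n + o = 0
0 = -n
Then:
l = 0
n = 0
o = 0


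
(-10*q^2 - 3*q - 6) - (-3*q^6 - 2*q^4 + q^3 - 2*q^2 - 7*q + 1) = 3*q^6 + 2*q^4 - q^3 - 8*q^2 + 4*q - 7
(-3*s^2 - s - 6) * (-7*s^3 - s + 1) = 21*s^5 + 7*s^4 + 45*s^3 - 2*s^2 + 5*s - 6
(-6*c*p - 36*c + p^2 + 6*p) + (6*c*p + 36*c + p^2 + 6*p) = 2*p^2 + 12*p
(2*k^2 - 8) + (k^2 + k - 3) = 3*k^2 + k - 11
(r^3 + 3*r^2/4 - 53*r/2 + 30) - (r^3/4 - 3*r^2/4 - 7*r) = 3*r^3/4 + 3*r^2/2 - 39*r/2 + 30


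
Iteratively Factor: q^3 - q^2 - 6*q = (q)*(q^2 - q - 6) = q*(q + 2)*(q - 3)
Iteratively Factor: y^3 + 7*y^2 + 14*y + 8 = (y + 2)*(y^2 + 5*y + 4) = (y + 2)*(y + 4)*(y + 1)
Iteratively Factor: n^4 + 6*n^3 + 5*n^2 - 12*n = (n)*(n^3 + 6*n^2 + 5*n - 12) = n*(n - 1)*(n^2 + 7*n + 12) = n*(n - 1)*(n + 4)*(n + 3)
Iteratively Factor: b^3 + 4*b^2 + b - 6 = (b - 1)*(b^2 + 5*b + 6) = (b - 1)*(b + 3)*(b + 2)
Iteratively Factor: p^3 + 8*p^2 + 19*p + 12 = (p + 1)*(p^2 + 7*p + 12) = (p + 1)*(p + 3)*(p + 4)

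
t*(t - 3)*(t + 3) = t^3 - 9*t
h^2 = h^2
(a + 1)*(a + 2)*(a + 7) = a^3 + 10*a^2 + 23*a + 14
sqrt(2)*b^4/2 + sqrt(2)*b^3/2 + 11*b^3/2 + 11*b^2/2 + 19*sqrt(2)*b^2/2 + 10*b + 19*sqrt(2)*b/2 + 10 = (b + 1)*(b + 2*sqrt(2))*(b + 5*sqrt(2)/2)*(sqrt(2)*b/2 + 1)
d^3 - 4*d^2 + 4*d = d*(d - 2)^2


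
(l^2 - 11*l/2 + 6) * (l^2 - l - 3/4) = l^4 - 13*l^3/2 + 43*l^2/4 - 15*l/8 - 9/2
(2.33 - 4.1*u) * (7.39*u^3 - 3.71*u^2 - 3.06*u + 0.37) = -30.299*u^4 + 32.4297*u^3 + 3.9017*u^2 - 8.6468*u + 0.8621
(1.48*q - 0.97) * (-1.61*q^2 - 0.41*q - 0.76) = -2.3828*q^3 + 0.9549*q^2 - 0.7271*q + 0.7372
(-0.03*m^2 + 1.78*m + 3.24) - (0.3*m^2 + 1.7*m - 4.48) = -0.33*m^2 + 0.0800000000000001*m + 7.72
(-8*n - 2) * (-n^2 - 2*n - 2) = 8*n^3 + 18*n^2 + 20*n + 4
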